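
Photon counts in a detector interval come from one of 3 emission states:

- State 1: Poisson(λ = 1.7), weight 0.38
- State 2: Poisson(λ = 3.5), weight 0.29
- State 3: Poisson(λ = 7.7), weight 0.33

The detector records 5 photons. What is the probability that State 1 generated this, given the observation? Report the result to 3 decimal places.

0.102

Apply Bayes' rule: the posterior for each component is proportional to its prior times its likelihood at x.
Poisson probabilities:
  p_1 = 0.0216154
  p_2 = 0.132169
  p_3 = 0.102142
Unnormalised posteriors:
  π_1·p_1 = 0.38 × 0.0216154 = 0.00821384
  π_2·p_2 = 0.29 × 0.132169 = 0.0383289
  π_3·p_3 = 0.33 × 0.102142 = 0.0337069
Normaliser: 0.00821384 + 0.0383289 + 0.0337069 = 0.0802496
P(State 1 | 5 photons) = 0.00821384 / 0.0802496 ≈ 0.102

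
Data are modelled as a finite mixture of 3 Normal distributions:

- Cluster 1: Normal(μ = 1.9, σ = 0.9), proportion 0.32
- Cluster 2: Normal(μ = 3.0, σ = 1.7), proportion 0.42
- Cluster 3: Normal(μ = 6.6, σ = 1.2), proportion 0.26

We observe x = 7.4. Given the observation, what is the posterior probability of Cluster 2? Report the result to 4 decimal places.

The responsibility of component k is P(Z=k) f_k(x) divided by Σ_j P(Z=j) f_j(x).
Component likelihoods at x = 7.4:
  f_1 = 3.44474e-09
  f_2 = 0.00823759
  f_3 = 0.266207
Weight by the priors:
  P(Z=1)·f_1 = 0.32 × 3.44474e-09 = 1.10232e-09
  P(Z=2)·f_2 = 0.42 × 0.00823759 = 0.00345979
  P(Z=3)·f_3 = 0.26 × 0.266207 = 0.0692137
Denominator: 1.10232e-09 + 0.00345979 + 0.0692137 = 0.0726735
P(Cluster 2 | x) = 0.00345979 / 0.0726735 ≈ 0.0476

0.0476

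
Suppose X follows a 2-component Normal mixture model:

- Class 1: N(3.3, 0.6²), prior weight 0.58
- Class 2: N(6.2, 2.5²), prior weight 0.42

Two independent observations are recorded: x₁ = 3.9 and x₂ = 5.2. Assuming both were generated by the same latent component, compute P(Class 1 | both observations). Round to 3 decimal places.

P(component k | x) = π_k·f_k(x) / marginal(x), where marginal(x) = Σ_j π_j·f_j(x).
Since both observations come from the same component, the likelihood for component k is f_k(x₁)·f_k(x₂).
  L_1 = [0.403285] × [0.00441829] = 0.00178183
  L_2 = [0.104515] × [0.147308] = 0.0153958
Weight by the priors:
  π_1·L_1 = 0.58 × 0.00178183 = 0.00103346
  π_2·L_2 = 0.42 × 0.0153958 = 0.00646625
Sum: 0.00103346 + 0.00646625 = 0.00749971
P(Class 1 | x) ≈ 0.138

0.138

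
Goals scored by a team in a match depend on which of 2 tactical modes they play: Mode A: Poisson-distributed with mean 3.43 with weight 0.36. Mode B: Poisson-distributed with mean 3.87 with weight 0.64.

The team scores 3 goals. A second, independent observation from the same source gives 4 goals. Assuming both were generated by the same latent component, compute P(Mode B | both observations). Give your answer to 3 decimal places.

The responsibility of component k is π_k f_k(x) divided by Σ_j π_j f_j(x).
Since both observations come from the same component, the likelihood for component k is f_k(x₁)·f_k(x₂).
  p_A = [0.217822] × [0.186782] = 0.0406852
  p_B = [0.201494] × [0.194945] = 0.0392803
Unnormalised posteriors:
  π_A·p_A = 0.36 × 0.0406852 = 0.0146467
  π_B·p_B = 0.64 × 0.0392803 = 0.0251394
Evidence: 0.0146467 + 0.0251394 = 0.0397861
So the posterior for Mode B is 0.0251394 / 0.0397861 ≈ 0.632.

0.632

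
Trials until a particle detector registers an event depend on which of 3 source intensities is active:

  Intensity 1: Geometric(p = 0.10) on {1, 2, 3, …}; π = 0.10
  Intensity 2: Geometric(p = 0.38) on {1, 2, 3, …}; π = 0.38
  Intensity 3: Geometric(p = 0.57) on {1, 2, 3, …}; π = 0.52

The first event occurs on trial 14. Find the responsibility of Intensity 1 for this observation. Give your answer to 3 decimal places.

P(component k | x) = π_k·f_k(x) / marginal(x), where marginal(x) = Σ_j π_j·f_j(x).
Component likelihoods at x = 14:
  f_1 = 0.0254187
  f_2 = 0.000760108
  f_3 = 9.79411e-06
Prior × likelihood for each component:
  π_1·f_1 = 0.10 × 0.0254187 = 0.00254187
  π_2·f_2 = 0.38 × 0.000760108 = 0.000288841
  π_3·f_3 = 0.52 × 9.79411e-06 = 5.09293e-06
Normaliser: 0.00254187 + 0.000288841 + 5.09293e-06 = 0.0028358
P(Intensity 1 | x) ≈ 0.896

0.896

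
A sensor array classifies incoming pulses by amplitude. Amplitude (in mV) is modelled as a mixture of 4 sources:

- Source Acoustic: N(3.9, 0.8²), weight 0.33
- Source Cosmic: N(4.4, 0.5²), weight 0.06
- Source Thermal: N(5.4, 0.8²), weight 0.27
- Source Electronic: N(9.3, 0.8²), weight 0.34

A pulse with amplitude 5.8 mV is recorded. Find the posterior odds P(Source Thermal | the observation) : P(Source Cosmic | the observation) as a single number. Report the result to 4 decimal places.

Since P(k|x) ∝ π_k f_k(x), the posterior odds are π_i f_i(x) / (π_j f_j(x)).
Normal densities:
  p_Acoustic = (1/(0.8·√(2π)))·exp(−(5.8−3.9)²/(2·0.8²)) = 0.498678·exp(-2.82031) = 0.0297149
  p_Cosmic = (1/(0.5·√(2π)))·exp(−(5.8−4.4)²/(2·0.5²)) = 0.797885·exp(-3.92000) = 0.0158309
  p_Thermal = (1/(0.8·√(2π)))·exp(−(5.8−5.4)²/(2·0.8²)) = 0.498678·exp(-0.12500) = 0.440082
  p_Electronic = (1/(0.8·√(2π)))·exp(−(5.8−9.3)²/(2·0.8²)) = 0.498678·exp(-9.57031) = 3.47925e-05
Posterior odds = (π_Thermal·p_Thermal) / (π_Cosmic·p_Cosmic) = (0.27·0.440082) / (0.06·0.0158309) = 0.118822 / 0.000949854 ≈ 125.0950

125.0950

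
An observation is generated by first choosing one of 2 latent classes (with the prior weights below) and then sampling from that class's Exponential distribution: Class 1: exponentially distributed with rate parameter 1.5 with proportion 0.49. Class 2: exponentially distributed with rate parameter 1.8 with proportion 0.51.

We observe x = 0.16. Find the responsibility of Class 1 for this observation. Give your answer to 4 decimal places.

0.4565

P(component k | x) = w_k·f_k(x) / marginal(x), where marginal(x) = Σ_j w_j·f_j(x).
Evaluate each component's likelihood at the observed value:
  p_1 = 1.5·e^(−1.5·0.16) = 1.5·e^(−0.2400) = 1.17994
  p_2 = 1.8·e^(−1.8·0.16) = 1.8·e^(−0.2880) = 1.34957
Prior × likelihood for each component:
  w_1·p_1 = 0.49 × 1.17994 = 0.578171
  w_2·p_2 = 0.51 × 1.34957 = 0.688281
Marginal: 0.578171 + 0.688281 = 1.26645
P(Class 1 | data) = 0.578171 / 1.26645 ≈ 0.4565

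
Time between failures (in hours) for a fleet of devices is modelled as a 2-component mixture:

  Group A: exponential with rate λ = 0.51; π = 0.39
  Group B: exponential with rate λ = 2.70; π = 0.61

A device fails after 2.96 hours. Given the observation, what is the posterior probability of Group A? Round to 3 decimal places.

0.987

Apply Bayes' rule: the posterior for each component is proportional to its prior times its likelihood at x.
Evaluate each component's likelihood at the observed value:
  L_A = 0.51·e^(−0.51·2.96) = 0.51·e^(−1.5096) = 0.112709
  L_B = 2.70·e^(−2.70·2.96) = 2.70·e^(−7.9920) = 0.000913024
Prior × likelihood for each component:
  π_A·L_A = 0.39 × 0.112709 = 0.0439566
  π_B·L_B = 0.61 × 0.000913024 = 0.000556945
Denominator: 0.0439566 + 0.000556945 = 0.0445135
Responsibility of Group A: 0.0439566 / 0.0445135 ≈ 0.987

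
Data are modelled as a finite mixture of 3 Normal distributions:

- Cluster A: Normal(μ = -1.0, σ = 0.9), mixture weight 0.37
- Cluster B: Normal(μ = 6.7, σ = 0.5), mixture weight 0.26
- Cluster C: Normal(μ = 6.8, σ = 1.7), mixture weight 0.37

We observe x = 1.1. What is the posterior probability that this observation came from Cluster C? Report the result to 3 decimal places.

0.028

Apply Bayes' rule: the posterior for each component is proportional to its prior times its likelihood at x.
Normal densities:
  f_A = (1/(0.9·√(2π)))·exp(−(1.1−-1.0)²/(2·0.9²)) = 0.443269·exp(-2.72222) = 0.0291354
  f_B = (1/(0.5·√(2π)))·exp(−(1.1−6.7)²/(2·0.5²)) = 0.797885·exp(-62.72000) = 4.60246e-28
  f_C = (1/(1.7·√(2π)))·exp(−(1.1−6.8)²/(2·1.7²)) = 0.234672·exp(-5.62111) = 0.00084966
Weight by the priors:
  π_A·f_A = 0.37 × 0.0291354 = 0.0107801
  π_B·f_B = 0.26 × 4.60246e-28 = 1.19664e-28
  π_C·f_C = 0.37 × 0.00084966 = 0.000314374
Denominator: 0.0107801 + 1.19664e-28 + 0.000314374 = 0.0110945
P(Cluster C | x) = 0.000314374 / 0.0110945 ≈ 0.028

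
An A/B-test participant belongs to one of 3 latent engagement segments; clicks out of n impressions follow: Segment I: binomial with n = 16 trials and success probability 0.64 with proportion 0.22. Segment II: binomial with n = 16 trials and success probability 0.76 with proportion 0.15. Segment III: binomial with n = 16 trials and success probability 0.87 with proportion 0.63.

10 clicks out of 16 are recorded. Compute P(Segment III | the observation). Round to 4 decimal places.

Posterior ∝ prior × likelihood, so P(k | x) ∝ P(Z=k) f_k(x); normalise over all components.
Evaluate each component's likelihood at the observed value:
  L_I = C(16,10)·0.64^10·0.36^6 = 8008·0.0115292·0.00217678 = 0.200974
  L_II = C(16,10)·0.76^10·0.24^6 = 8008·0.0642889·0.000191103 = 0.0983847
  L_III = C(16,10)·0.87^10·0.13^6 = 8008·0.248423·4.82681e-06 = 0.00960233
Multiply by the mixture weights:
  P(Z=I)·L_I = 0.22 × 0.200974 = 0.0442142
  P(Z=II)·L_II = 0.15 × 0.0983847 = 0.0147577
  P(Z=III)·L_III = 0.63 × 0.00960233 = 0.00604947
Marginal: 0.0442142 + 0.0147577 + 0.00604947 = 0.0650213
P(Segment III | 10 clicks out of 16) ≈ 0.0930

0.0930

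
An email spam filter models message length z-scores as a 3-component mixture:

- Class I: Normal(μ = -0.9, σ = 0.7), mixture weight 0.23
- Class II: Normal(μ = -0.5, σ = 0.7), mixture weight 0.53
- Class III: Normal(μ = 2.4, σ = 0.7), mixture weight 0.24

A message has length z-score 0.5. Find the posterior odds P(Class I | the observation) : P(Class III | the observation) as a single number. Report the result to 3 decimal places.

5.161

Only the two components matter; the odds are (w_i f_i(x)) / (w_j f_j(x)).
Normal densities:
  p_I = 0.07713
  p_II = 0.205426
  p_III = 0.0143223
Posterior odds = (w_I·p_I) / (w_III·p_III) = (0.23·0.07713) / (0.24·0.0143223) = 0.0177399 / 0.00343735 ≈ 5.161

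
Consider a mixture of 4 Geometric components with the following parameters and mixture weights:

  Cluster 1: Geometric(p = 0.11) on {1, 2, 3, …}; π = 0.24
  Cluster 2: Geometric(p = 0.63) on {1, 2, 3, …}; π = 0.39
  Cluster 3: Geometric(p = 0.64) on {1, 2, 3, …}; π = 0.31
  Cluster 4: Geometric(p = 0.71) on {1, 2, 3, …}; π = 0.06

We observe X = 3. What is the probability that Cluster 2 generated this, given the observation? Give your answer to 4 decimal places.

0.4012

Posterior ∝ prior × likelihood, so P(k | x) ∝ π_k f_k(x); normalise over all components.
Component likelihoods at x = 3:
  L_1 = 0.087131
  L_2 = 0.086247
  L_3 = 0.082944
  L_4 = 0.059711
Unnormalised posteriors:
  π_1·L_1 = 0.24 × 0.087131 = 0.0209114
  π_2·L_2 = 0.39 × 0.086247 = 0.0336363
  π_3·L_3 = 0.31 × 0.082944 = 0.0257126
  π_4·L_4 = 0.06 × 0.059711 = 0.00358266
Denominator: 0.0209114 + 0.0336363 + 0.0257126 + 0.00358266 = 0.0838431
Responsibility of Cluster 2: 0.0336363 / 0.0838431 ≈ 0.4012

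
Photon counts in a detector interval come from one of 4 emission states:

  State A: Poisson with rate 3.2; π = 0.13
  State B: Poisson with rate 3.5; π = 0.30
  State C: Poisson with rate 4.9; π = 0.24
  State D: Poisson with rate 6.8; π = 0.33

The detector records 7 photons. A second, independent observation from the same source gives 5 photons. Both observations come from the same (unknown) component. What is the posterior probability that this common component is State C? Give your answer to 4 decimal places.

0.3301

Apply Bayes' rule: the posterior for each component is proportional to its prior times its likelihood at x.
Since both observations come from the same component, the likelihood for component k is f_k(x₁)·f_k(x₂).
  L_A = [e^(−3.2)·3.2^7/7! = 0.0277893] × [0.113979] = 0.0031674
  L_B = [e^(−3.5)·3.5^7/7! = 0.0385492] × [0.132169] = 0.00509499
  L_C = [e^(−4.9)·4.9^7/7! = 0.100207] × [0.17529] = 0.0175653
  L_D = [e^(−6.8)·6.8^7/7! = 0.148569] × [0.134946] = 0.0200489
Multiply by the mixture weights:
  w_A·L_A = 0.13 × 0.0031674 = 0.000411762
  w_B·L_B = 0.30 × 0.00509499 = 0.0015285
  w_C·L_C = 0.24 × 0.0175653 = 0.00421567
  w_D·L_D = 0.33 × 0.0200489 = 0.00661613
Evidence: 0.000411762 + 0.0015285 + 0.00421567 + 0.00661613 = 0.0127721
Responsibility of State C: 0.00421567 / 0.0127721 ≈ 0.3301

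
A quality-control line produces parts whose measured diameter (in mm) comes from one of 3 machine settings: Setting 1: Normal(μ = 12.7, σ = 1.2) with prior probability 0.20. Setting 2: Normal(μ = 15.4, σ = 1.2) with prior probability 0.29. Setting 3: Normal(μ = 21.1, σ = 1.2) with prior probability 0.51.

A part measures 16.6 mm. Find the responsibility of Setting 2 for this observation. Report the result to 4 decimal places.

The responsibility of component k is π_k f_k(x) divided by Σ_j π_j f_j(x).
Normal densities:
  p_1 = (1/(1.2·√(2π)))·exp(−(16.6−12.7)²/(2·1.2²)) = 0.332452·exp(-5.28125) = 0.00169087
  p_2 = (1/(1.2·√(2π)))·exp(−(16.6−15.4)²/(2·1.2²)) = 0.332452·exp(-0.50000) = 0.201642
  p_3 = (1/(1.2·√(2π)))·exp(−(16.6−21.1)²/(2·1.2²)) = 0.332452·exp(-7.03125) = 0.00029383
Weight by the priors:
  π_1·p_1 = 0.20 × 0.00169087 = 0.000338175
  π_2·p_2 = 0.29 × 0.201642 = 0.0584763
  π_3·p_3 = 0.51 × 0.00029383 = 0.000149853
Marginal: 0.000338175 + 0.0584763 + 0.000149853 = 0.0589643
P(Setting 2 | x) ≈ 0.9917

0.9917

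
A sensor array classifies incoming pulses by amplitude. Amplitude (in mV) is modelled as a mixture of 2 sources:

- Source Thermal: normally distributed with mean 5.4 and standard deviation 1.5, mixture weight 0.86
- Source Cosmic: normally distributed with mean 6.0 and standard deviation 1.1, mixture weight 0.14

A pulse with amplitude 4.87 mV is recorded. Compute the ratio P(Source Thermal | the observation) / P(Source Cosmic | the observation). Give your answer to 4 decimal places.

The posterior odds equal the prior odds times the likelihood ratio: (w_i/w_j)·(f_i(x)/f_j(x)).
Normal densities:
  L_Thermal = (1/(1.5·√(2π)))·exp(−(4.87−5.4)²/(2·1.5²)) = 0.265962·exp(-0.06242) = 0.249867
  L_Cosmic = (1/(1.1·√(2π)))·exp(−(4.87−6.0)²/(2·1.1²)) = 0.362675·exp(-0.52764) = 0.213976
0.214886 / 0.0299566 ≈ 7.1732

7.1732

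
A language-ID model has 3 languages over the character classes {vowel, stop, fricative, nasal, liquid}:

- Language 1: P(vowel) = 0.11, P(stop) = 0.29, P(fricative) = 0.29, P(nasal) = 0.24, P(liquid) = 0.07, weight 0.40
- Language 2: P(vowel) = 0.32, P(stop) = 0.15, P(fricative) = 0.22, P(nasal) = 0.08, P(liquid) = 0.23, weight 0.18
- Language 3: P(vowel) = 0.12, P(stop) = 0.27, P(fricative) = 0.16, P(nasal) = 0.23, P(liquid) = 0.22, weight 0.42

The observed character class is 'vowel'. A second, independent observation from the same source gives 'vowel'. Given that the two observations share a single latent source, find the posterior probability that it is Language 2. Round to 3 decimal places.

0.629

Apply Bayes' rule: the posterior for each component is proportional to its prior times its likelihood at x.
Since both observations come from the same component, the likelihood for component k is f_k(x₁)·f_k(x₂).
  p_1 = [P(vowel | comp) = 0.11] × [0.11] = 0.0121
  p_2 = [P(vowel | comp) = 0.32] × [0.32] = 0.1024
  p_3 = [P(vowel | comp) = 0.12] × [0.12] = 0.0144
Multiply by the mixture weights:
  w_1·p_1 = 0.40 × 0.0121 = 0.00484
  w_2·p_2 = 0.18 × 0.1024 = 0.018432
  w_3·p_3 = 0.42 × 0.0144 = 0.006048
Sum: 0.00484 + 0.018432 + 0.006048 = 0.02932
Responsibility of Language 2: 0.018432 / 0.02932 ≈ 0.629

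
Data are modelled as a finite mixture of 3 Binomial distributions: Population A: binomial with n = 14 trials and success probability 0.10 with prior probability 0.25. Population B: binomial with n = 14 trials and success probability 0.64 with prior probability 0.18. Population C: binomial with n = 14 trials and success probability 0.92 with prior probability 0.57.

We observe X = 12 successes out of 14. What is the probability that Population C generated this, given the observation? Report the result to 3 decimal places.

0.924

By Bayes' theorem, P(k | x) = w_k f_k(x) / Σ_j w_j f_j(x).
Evaluate each component's likelihood at the observed value:
  f_A = C(14,12)·0.10^12·0.90^2 = 91·1e-12·0.81 = 7.371e-11
  f_B = C(14,12)·0.64^12·0.36^2 = 91·0.00472237·0.1296 = 0.0556937
  f_C = C(14,12)·0.92^12·0.08^2 = 91·0.367666·0.0064 = 0.214129
Multiply by the mixture weights:
  w_A·f_A = 0.25 × 7.371e-11 = 1.84275e-11
  w_B·f_B = 0.18 × 0.0556937 = 0.0100249
  w_C·f_C = 0.57 × 0.214129 = 0.122053
Denominator: 1.84275e-11 + 0.0100249 + 0.122053 = 0.132078
Responsibility of Population C: 0.122053 / 0.132078 ≈ 0.924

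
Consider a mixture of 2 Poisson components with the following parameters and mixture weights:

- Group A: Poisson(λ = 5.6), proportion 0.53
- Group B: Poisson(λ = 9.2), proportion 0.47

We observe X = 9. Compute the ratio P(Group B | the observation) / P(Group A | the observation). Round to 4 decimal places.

Posterior odds = (w_i f_i(x)) / (w_j f_j(x)); the normalising sum cancels.
Poisson probabilities:
  L_A = 0.0551925
  L_B = 0.131467
0.0617897 / 0.029252 ≈ 2.1123

2.1123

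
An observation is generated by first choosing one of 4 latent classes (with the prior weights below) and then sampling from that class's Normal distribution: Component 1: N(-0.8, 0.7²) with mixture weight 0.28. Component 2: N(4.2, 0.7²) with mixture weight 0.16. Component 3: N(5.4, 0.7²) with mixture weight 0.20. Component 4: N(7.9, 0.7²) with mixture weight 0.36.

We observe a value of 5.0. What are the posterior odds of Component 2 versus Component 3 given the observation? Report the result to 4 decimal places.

Only the two components matter; the odds are (π_i f_i(x)) / (π_j f_j(x)).
Normal densities:
  p_1 = (1/(0.7·√(2π)))·exp(−(5.0−-0.8)²/(2·0.7²)) = 0.569918·exp(-34.32653) = 7.04676e-16
  p_2 = (1/(0.7·√(2π)))·exp(−(5.0−4.2)²/(2·0.7²)) = 0.569918·exp(-0.65306) = 0.296614
  p_3 = (1/(0.7·√(2π)))·exp(−(5.0−5.4)²/(2·0.7²)) = 0.569918·exp(-0.16327) = 0.484068
  p_4 = (1/(0.7·√(2π)))·exp(−(5.0−7.9)²/(2·0.7²)) = 0.569918·exp(-8.58163) = 0.00010687
Odds = (0.16/0.20) × (0.296614/0.484068) = 0.8 × 0.612751 ≈ 0.4902

0.4902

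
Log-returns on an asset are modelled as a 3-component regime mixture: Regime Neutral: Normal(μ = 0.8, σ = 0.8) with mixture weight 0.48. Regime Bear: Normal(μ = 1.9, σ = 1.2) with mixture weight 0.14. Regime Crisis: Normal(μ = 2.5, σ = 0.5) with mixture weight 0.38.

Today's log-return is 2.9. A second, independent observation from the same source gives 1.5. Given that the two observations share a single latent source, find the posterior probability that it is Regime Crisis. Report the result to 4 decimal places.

By Bayes' theorem, P(k | x) = π_k f_k(x) / Σ_j π_j f_j(x).
Since both observations come from the same component, the likelihood for component k is f_k(x₁)·f_k(x₂).
  L_Neutral = [0.0159052] × [0.340069] = 0.00540887
  L_Bear = [0.234927] × [0.314486] = 0.0738811
  L_Crisis = [0.579383] × [0.107982] = 0.0625629
Multiply by the mixture weights:
  π_Neutral·L_Neutral = 0.48 × 0.00540887 = 0.00259626
  π_Bear·L_Bear = 0.14 × 0.0738811 = 0.0103434
  π_Crisis·L_Crisis = 0.38 × 0.0625629 = 0.0237739
Denominator: 0.00259626 + 0.0103434 + 0.0237739 = 0.0367135
So the posterior for Regime Crisis is 0.0237739 / 0.0367135 ≈ 0.6476.

0.6476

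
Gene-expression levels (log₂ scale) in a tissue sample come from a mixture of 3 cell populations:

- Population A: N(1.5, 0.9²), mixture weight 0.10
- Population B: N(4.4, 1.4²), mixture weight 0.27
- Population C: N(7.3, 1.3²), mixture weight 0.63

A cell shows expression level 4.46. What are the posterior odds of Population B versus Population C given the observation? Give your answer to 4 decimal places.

4.3230

Since P(k|x) ∝ w_k f_k(x), the posterior odds are w_i f_i(x) / (w_j f_j(x)).
Component likelihoods at x = 4.46:
  L_A = (1/(0.9·√(2π)))·exp(−(4.46−1.5)²/(2·0.9²)) = 0.443269·exp(-5.40840) = 0.00198532
  L_B = (1/(1.4·√(2π)))·exp(−(4.46−4.4)²/(2·1.4²)) = 0.284959·exp(-0.00092) = 0.284697
  L_C = (1/(1.3·√(2π)))·exp(−(4.46−7.3)²/(2·1.3²)) = 0.306879·exp(-2.38627) = 0.0282242
Posterior odds = (w_B·L_B) / (w_C·L_C) = (0.27·0.284697) / (0.63·0.0282242) = 0.0768682 / 0.0177813 ≈ 4.3230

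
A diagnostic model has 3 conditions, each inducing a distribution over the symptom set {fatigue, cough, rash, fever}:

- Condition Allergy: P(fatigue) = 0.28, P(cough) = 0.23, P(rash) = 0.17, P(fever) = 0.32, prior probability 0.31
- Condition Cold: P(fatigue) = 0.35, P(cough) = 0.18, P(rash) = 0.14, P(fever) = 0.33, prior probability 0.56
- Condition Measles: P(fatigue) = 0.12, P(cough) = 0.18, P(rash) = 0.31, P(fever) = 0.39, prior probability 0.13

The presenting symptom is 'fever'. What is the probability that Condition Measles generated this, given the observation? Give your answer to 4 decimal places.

By Bayes' theorem, P(k | x) = P(Z=k) f_k(x) / Σ_j P(Z=j) f_j(x).
Component likelihoods at x = 'fever':
  L_Allergy = 0.32
  L_Cold = 0.33
  L_Measles = 0.39
Prior × likelihood for each component:
  P(Z=Allergy)·L_Allergy = 0.31 × 0.32 = 0.0992
  P(Z=Cold)·L_Cold = 0.56 × 0.33 = 0.1848
  P(Z=Measles)·L_Measles = 0.13 × 0.39 = 0.0507
Normaliser: 0.0992 + 0.1848 + 0.0507 = 0.3347
Responsibility of Condition Measles: 0.0507 / 0.3347 ≈ 0.1515

0.1515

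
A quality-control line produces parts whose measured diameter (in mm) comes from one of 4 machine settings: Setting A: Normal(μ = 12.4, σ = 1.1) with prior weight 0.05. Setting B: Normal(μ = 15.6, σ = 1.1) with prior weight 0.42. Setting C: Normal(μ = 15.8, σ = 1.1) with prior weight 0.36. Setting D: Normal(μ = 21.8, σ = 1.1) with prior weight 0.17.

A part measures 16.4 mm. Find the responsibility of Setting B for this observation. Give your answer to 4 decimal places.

0.5096

By Bayes' theorem, P(k | x) = π_k f_k(x) / Σ_j π_j f_j(x).
Normal densities:
  L_A = 0.000487696
  L_B = 0.278396
  L_C = 0.312544
  L_D = 2.12055e-06
Multiply by the mixture weights:
  π_A·L_A = 0.05 × 0.000487696 = 2.43848e-05
  π_B·L_B = 0.42 × 0.278396 = 0.116926
  π_C·L_C = 0.36 × 0.312544 = 0.112516
  π_D·L_D = 0.17 × 2.12055e-06 = 3.60493e-07
Marginal: 2.43848e-05 + 0.116926 + 0.112516 + 3.60493e-07 = 0.229467
P(Setting B | data) = 0.116926 / 0.229467 ≈ 0.5096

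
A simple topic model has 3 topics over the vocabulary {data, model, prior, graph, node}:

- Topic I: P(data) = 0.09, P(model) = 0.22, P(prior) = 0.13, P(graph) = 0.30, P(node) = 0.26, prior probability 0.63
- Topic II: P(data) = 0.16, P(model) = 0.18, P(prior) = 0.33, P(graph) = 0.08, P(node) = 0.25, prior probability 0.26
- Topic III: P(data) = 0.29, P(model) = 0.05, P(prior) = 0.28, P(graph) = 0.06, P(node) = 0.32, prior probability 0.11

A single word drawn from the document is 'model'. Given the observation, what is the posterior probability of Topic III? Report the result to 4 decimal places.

0.0288

The responsibility of component k is π_k f_k(x) divided by Σ_j π_j f_j(x).
Evaluate each component's likelihood at the observed value:
  p_I = P(model | comp) = 0.22
  p_II = P(model | comp) = 0.18
  p_III = P(model | comp) = 0.05
Unnormalised posteriors:
  π_I·p_I = 0.63 × 0.22 = 0.1386
  π_II·p_II = 0.26 × 0.18 = 0.0468
  π_III·p_III = 0.11 × 0.05 = 0.0055
Evidence: 0.1386 + 0.0468 + 0.0055 = 0.1909
P(Topic III | x) ≈ 0.0288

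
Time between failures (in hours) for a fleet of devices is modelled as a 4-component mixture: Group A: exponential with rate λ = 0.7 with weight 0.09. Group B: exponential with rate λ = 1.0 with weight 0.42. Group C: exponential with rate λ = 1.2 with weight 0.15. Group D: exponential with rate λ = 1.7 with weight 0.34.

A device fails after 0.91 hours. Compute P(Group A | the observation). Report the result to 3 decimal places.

0.086

Apply Bayes' rule: the posterior for each component is proportional to its prior times its likelihood at x.
Evaluate each component's likelihood at the observed value:
  f_A = 0.370214
  f_B = 0.402524
  f_C = 0.402654
  f_D = 0.361906
Prior × likelihood for each component:
  π_A·f_A = 0.09 × 0.370214 = 0.0333192
  π_B·f_B = 0.42 × 0.402524 = 0.16906
  π_C·f_C = 0.15 × 0.402654 = 0.0603981
  π_D·f_D = 0.34 × 0.361906 = 0.123048
Evidence: 0.0333192 + 0.16906 + 0.0603981 + 0.123048 = 0.385825
So the posterior for Group A is 0.0333192 / 0.385825 ≈ 0.086.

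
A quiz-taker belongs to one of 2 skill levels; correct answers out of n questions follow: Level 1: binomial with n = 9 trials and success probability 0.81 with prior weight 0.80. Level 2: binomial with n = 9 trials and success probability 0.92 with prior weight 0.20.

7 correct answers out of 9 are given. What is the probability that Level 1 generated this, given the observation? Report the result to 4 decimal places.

The responsibility of component k is w_k f_k(x) divided by Σ_j w_j f_j(x).
Component likelihoods at x = 7 correct answers out of 9:
  L_1 = 0.297307
  L_2 = 0.128528
Multiply by the mixture weights:
  w_1·L_1 = 0.80 × 0.297307 = 0.237845
  w_2·L_2 = 0.20 × 0.128528 = 0.0257056
Marginal: 0.237845 + 0.0257056 = 0.263551
P(Level 1 | data) = 0.237845 / 0.263551 ≈ 0.9025

0.9025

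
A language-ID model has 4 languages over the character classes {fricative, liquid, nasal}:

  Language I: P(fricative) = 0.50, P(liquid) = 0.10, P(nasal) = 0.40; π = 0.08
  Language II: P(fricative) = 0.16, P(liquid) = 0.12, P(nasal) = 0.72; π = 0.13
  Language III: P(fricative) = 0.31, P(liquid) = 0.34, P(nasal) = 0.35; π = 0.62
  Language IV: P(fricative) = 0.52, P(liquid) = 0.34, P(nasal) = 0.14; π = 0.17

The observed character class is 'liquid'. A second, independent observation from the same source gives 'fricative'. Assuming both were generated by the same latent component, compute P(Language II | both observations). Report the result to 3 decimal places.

0.024

Posterior ∝ prior × likelihood, so P(k | x) ∝ π_k f_k(x); normalise over all components.
Since both observations come from the same component, the likelihood for component k is f_k(x₁)·f_k(x₂).
  p_I = [P(liquid | comp) = 0.10] × [0.5] = 0.05
  p_II = [P(liquid | comp) = 0.12] × [0.16] = 0.0192
  p_III = [P(liquid | comp) = 0.34] × [0.31] = 0.1054
  p_IV = [P(liquid | comp) = 0.34] × [0.52] = 0.1768
Multiply by the mixture weights:
  π_I·p_I = 0.08 × 0.05 = 0.004
  π_II·p_II = 0.13 × 0.0192 = 0.002496
  π_III·p_III = 0.62 × 0.1054 = 0.065348
  π_IV·p_IV = 0.17 × 0.1768 = 0.030056
Marginal: 0.004 + 0.002496 + 0.065348 + 0.030056 = 0.1019
Responsibility of Language II: 0.002496 / 0.1019 ≈ 0.024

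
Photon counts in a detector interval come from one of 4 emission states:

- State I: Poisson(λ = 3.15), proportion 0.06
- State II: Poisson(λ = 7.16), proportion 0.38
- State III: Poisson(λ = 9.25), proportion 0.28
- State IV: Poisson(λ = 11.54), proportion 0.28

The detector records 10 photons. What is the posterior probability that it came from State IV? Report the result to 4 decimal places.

Posterior ∝ prior × likelihood, so P(k | x) ∝ π_k f_k(x); normalise over all components.
Evaluate each component's likelihood at the observed value:
  p_I = e^(−3.15)·3.15^10/10! = 0.00113583
  p_II = e^(−7.16)·7.16^10/10! = 0.0758261
  p_III = e^(−9.25)·9.25^10/10! = 0.121459
  p_IV = e^(−11.54)·11.54^10/10! = 0.112341
Multiply by the mixture weights:
  π_I·p_I = 0.06 × 0.00113583 = 6.815e-05
  π_II·p_II = 0.38 × 0.0758261 = 0.0288139
  π_III·p_III = 0.28 × 0.121459 = 0.0340086
  π_IV·p_IV = 0.28 × 0.112341 = 0.0314554
Evidence: 6.815e-05 + 0.0288139 + 0.0340086 + 0.0314554 = 0.094346
P(State IV | x) ≈ 0.3334

0.3334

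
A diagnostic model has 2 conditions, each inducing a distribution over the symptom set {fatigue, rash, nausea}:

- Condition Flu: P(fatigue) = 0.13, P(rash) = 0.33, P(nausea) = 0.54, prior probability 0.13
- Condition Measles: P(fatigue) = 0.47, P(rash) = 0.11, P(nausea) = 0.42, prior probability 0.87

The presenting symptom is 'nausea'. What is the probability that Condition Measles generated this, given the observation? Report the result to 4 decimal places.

0.8388

P(component k | x) = P(Z=k)·f_k(x) / marginal(x), where marginal(x) = Σ_j P(Z=j)·f_j(x).
Categorical probabilities:
  L_Flu = P(nausea | comp) = 0.54
  L_Measles = P(nausea | comp) = 0.42
Prior × likelihood for each component:
  P(Z=Flu)·L_Flu = 0.13 × 0.54 = 0.0702
  P(Z=Measles)·L_Measles = 0.87 × 0.42 = 0.3654
Sum: 0.0702 + 0.3654 = 0.4356
Responsibility of Condition Measles: 0.3654 / 0.4356 ≈ 0.8388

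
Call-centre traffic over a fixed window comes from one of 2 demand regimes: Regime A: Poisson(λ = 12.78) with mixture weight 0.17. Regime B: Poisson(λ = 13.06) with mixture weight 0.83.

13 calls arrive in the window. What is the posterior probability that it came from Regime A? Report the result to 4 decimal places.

The responsibility of component k is P(Z=k) f_k(x) divided by Σ_j P(Z=j) f_j(x).
Component likelihoods at x = 13 calls:
  f_A = 0.109733
  f_B = 0.109925
Weight by the priors:
  P(Z=A)·f_A = 0.17 × 0.109733 = 0.0186546
  P(Z=B)·f_B = 0.83 × 0.109925 = 0.0912375
Normaliser: 0.0186546 + 0.0912375 = 0.109892
Responsibility of Regime A: 0.0186546 / 0.109892 ≈ 0.1698

0.1698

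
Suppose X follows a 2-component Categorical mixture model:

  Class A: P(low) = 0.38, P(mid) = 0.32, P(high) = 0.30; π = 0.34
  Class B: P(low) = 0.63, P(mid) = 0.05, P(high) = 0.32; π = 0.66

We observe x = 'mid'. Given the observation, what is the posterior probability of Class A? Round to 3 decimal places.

0.767

Posterior ∝ prior × likelihood, so P(k | x) ∝ π_k f_k(x); normalise over all components.
Categorical probabilities:
  L_A = P(mid | comp) = 0.32
  L_B = P(mid | comp) = 0.05
Prior × likelihood for each component:
  π_A·L_A = 0.34 × 0.32 = 0.1088
  π_B·L_B = 0.66 × 0.05 = 0.033
Marginal: 0.1088 + 0.033 = 0.1418
P(Class A | x) ≈ 0.767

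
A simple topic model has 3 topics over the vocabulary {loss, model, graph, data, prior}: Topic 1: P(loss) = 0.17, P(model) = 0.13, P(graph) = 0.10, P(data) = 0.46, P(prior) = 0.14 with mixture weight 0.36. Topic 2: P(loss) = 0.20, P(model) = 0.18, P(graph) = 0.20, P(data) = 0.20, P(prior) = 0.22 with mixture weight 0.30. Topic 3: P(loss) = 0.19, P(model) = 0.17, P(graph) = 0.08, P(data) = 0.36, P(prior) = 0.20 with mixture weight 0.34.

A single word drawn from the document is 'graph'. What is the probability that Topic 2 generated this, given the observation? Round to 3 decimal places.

0.487

Apply Bayes' rule: the posterior for each component is proportional to its prior times its likelihood at x.
Component likelihoods at x = 'graph':
  f_1 = 0.1
  f_2 = 0.2
  f_3 = 0.08
Unnormalised posteriors:
  π_1·f_1 = 0.36 × 0.1 = 0.036
  π_2·f_2 = 0.30 × 0.2 = 0.06
  π_3·f_3 = 0.34 × 0.08 = 0.0272
Evidence: 0.036 + 0.06 + 0.0272 = 0.1232
So the posterior for Topic 2 is 0.06 / 0.1232 ≈ 0.487.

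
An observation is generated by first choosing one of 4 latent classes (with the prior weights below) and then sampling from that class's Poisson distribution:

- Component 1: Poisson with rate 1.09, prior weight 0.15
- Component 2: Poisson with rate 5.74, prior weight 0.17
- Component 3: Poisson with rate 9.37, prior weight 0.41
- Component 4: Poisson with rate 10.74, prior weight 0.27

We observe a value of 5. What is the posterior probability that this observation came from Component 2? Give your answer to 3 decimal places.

0.498

By Bayes' theorem, P(k | x) = P(Z=k) f_k(x) / Σ_j P(Z=j) f_j(x).
Poisson probabilities:
  f_1 = 0.00431092
  f_2 = 0.166928
  f_3 = 0.0513071
  f_4 = 0.0257939
Prior × likelihood for each component:
  P(Z=1)·f_1 = 0.15 × 0.00431092 = 0.000646638
  P(Z=2)·f_2 = 0.17 × 0.166928 = 0.0283777
  P(Z=3)·f_3 = 0.41 × 0.0513071 = 0.0210359
  P(Z=4)·f_4 = 0.27 × 0.0257939 = 0.00696436
Sum: 0.000646638 + 0.0283777 + 0.0210359 + 0.00696436 = 0.0570246
P(Component 2 | x) = 0.0283777 / 0.0570246 ≈ 0.498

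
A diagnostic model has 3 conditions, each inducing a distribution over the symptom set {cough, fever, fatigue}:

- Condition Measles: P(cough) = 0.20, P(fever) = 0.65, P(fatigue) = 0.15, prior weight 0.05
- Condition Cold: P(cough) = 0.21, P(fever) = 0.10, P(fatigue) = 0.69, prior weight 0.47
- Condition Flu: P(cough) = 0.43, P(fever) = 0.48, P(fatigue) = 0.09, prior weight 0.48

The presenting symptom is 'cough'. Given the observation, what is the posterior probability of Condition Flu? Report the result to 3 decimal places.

0.655

Posterior ∝ prior × likelihood, so P(k | x) ∝ w_k f_k(x); normalise over all components.
Categorical probabilities:
  p_Measles = 0.2
  p_Cold = 0.21
  p_Flu = 0.43
Multiply by the mixture weights:
  w_Measles·p_Measles = 0.05 × 0.2 = 0.01
  w_Cold·p_Cold = 0.47 × 0.21 = 0.0987
  w_Flu·p_Flu = 0.48 × 0.43 = 0.2064
Marginal: 0.01 + 0.0987 + 0.2064 = 0.3151
P(Condition Flu | data) = 0.2064 / 0.3151 ≈ 0.655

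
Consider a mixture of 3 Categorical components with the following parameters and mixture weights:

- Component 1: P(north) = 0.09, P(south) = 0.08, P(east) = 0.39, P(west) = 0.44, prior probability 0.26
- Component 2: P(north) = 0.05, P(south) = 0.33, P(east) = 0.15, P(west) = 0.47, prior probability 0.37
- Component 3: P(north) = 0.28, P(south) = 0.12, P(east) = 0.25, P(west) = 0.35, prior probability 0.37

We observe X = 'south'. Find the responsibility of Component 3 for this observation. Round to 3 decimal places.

P(component k | x) = P(Z=k)·f_k(x) / marginal(x), where marginal(x) = Σ_j P(Z=j)·f_j(x).
Component likelihoods at x = 'south':
  p_1 = P(south | comp) = 0.08
  p_2 = P(south | comp) = 0.33
  p_3 = P(south | comp) = 0.12
Prior × likelihood for each component:
  P(Z=1)·p_1 = 0.26 × 0.08 = 0.0208
  P(Z=2)·p_2 = 0.37 × 0.33 = 0.1221
  P(Z=3)·p_3 = 0.37 × 0.12 = 0.0444
Marginal: 0.0208 + 0.1221 + 0.0444 = 0.1873
So the posterior for Component 3 is 0.0444 / 0.1873 ≈ 0.237.

0.237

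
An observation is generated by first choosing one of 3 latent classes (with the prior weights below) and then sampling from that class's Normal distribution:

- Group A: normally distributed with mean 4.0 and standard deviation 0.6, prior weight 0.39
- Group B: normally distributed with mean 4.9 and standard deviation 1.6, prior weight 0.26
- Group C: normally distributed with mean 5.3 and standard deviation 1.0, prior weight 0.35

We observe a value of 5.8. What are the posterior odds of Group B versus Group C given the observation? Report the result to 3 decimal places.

Only the two components matter; the odds are (π_i f_i(x)) / (π_j f_j(x)).
Component likelihoods at x = 5.8:
  f_A = 0.00738641
  f_B = 0.212855
  f_C = 0.352065
Posterior odds = (π_B·f_B) / (π_C·f_C) = (0.26·0.212855) / (0.35·0.352065) = 0.0553422 / 0.123223 ≈ 0.449

0.449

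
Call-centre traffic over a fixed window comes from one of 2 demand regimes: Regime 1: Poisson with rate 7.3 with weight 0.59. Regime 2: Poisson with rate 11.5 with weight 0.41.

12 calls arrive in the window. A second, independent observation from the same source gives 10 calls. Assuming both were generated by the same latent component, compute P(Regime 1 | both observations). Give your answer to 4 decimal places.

0.2254

P(component k | x) = π_k·f_k(x) / marginal(x), where marginal(x) = Σ_j π_j·f_j(x).
Since both observations come from the same component, the likelihood for component k is f_k(x₁)·f_k(x₂).
  L_1 = [0.0322989] × [0.0800048] = 0.00258407
  L_2 = [0.113149] × [0.112935] = 0.0127785
Multiply by the mixture weights:
  π_1·L_1 = 0.59 × 0.00258407 = 0.0015246
  π_2·L_2 = 0.41 × 0.0127785 = 0.00523918
Evidence: 0.0015246 + 0.00523918 = 0.00676378
P(Regime 1 | x) ≈ 0.2254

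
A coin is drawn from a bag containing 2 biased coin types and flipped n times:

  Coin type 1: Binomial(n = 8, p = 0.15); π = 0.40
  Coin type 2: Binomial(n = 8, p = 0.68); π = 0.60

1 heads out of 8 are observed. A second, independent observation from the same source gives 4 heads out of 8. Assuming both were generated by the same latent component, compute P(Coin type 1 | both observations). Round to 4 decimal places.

The responsibility of component k is π_k f_k(x) divided by Σ_j π_j f_j(x).
Since both observations come from the same component, the likelihood for component k is f_k(x₁)·f_k(x₂).
  L_1 = [C(8,1)·0.15^1·0.85^7 = 8·0.15·0.320577 = 0.384693] × [0.0184986] = 0.00711627
  L_2 = [C(8,1)·0.68^1·0.32^7 = 8·0.68·0.000343597 = 0.00186917] × [0.15694] = 0.000293347
Prior × likelihood for each component:
  π_1·L_1 = 0.40 × 0.00711627 = 0.00284651
  π_2·L_2 = 0.60 × 0.000293347 = 0.000176008
Denominator: 0.00284651 + 0.000176008 = 0.00302252
P(Coin type 1 | x₁, x₂) ≈ 0.9418

0.9418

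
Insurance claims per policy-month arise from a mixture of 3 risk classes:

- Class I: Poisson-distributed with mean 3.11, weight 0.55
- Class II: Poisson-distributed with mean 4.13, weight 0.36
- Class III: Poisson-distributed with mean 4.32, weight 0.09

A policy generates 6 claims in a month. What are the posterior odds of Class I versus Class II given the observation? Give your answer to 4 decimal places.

0.7725

Since P(k|x) ∝ π_k f_k(x), the posterior odds are π_i f_i(x) / (π_j f_j(x)).
Poisson probabilities:
  p_I = e^(−3.11)·3.11^6/6! = 0.0560498
  p_II = e^(−4.13)·4.13^6/6! = 0.110849
  p_III = e^(−4.32)·4.32^6/6! = 0.120065
Posterior odds = (π_I·p_I) / (π_II·p_II) = (0.55·0.0560498) / (0.36·0.110849) = 0.0308274 / 0.0399056 ≈ 0.7725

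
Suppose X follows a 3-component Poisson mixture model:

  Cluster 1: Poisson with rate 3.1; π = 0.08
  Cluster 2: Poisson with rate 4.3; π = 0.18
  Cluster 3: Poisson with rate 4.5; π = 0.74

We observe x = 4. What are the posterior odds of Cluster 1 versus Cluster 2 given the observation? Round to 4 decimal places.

0.3986

Since P(k|x) ∝ P(Z=k) f_k(x), the posterior odds are P(Z=i) f_i(x) / (P(Z=j) f_j(x)).
Component likelihoods at x = 4:
  p_1 = e^(−3.1)·3.1^4/4! = 0.17335
  p_2 = e^(−4.3)·4.3^4/4! = 0.193284
  p_3 = e^(−4.5)·4.5^4/4! = 0.189808
Odds = (0.08/0.18) × (0.17335/0.193284) = 0.444444 × 0.896863 ≈ 0.3986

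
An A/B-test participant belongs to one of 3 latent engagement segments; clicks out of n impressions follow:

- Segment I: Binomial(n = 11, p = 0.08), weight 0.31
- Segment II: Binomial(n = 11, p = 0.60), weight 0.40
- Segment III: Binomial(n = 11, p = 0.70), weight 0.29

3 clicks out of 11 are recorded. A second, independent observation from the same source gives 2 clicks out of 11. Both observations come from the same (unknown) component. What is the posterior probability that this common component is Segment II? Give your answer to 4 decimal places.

The responsibility of component k is P(Z=k) f_k(x) divided by Σ_j P(Z=j) f_j(x).
Since both observations come from the same component, the likelihood for component k is f_k(x₁)·f_k(x₂).
  f_I = [C(11,3)·0.08^3·0.92^8 = 165·0.000512·0.513219 = 0.0433567] × [0.166201] = 0.00720592
  f_II = [C(11,3)·0.60^3·0.40^8 = 165·0.216·0.00065536 = 0.023357] × [0.00519045] = 0.000121234
  f_III = [C(11,3)·0.70^3·0.30^8 = 165·0.343·6.561e-05 = 0.0037132] × [0.000530457] = 1.96969e-06
Multiply by the mixture weights:
  P(Z=I)·f_I = 0.31 × 0.00720592 = 0.00223384
  P(Z=II)·f_II = 0.40 × 0.000121234 = 4.84934e-05
  P(Z=III)·f_III = 0.29 × 1.96969e-06 = 5.7121e-07
Marginal: 0.00223384 + 4.84934e-05 + 5.7121e-07 = 0.0022829
So the posterior for Segment II is 4.84934e-05 / 0.0022829 ≈ 0.0212.

0.0212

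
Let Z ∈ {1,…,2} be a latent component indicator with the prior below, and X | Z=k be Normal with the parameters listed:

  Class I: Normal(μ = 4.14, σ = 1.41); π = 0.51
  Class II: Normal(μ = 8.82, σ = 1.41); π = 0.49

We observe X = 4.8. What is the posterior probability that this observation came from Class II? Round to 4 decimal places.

0.0181

P(component k | x) = P(Z=k)·f_k(x) / marginal(x), where marginal(x) = Σ_j P(Z=j)·f_j(x).
Evaluate each component's likelihood at the observed value:
  p_I = (1/(1.41·√(2π)))·exp(−(4.8−4.14)²/(2·1.41²)) = 0.282938·exp(-0.10955) = 0.253579
  p_II = (1/(1.41·√(2π)))·exp(−(4.8−8.82)²/(2·1.41²)) = 0.282938·exp(-4.06428) = 0.00485954
Multiply by the mixture weights:
  P(Z=I)·p_I = 0.51 × 0.253579 = 0.129325
  P(Z=II)·p_II = 0.49 × 0.00485954 = 0.00238118
Marginal: 0.129325 + 0.00238118 = 0.131706
P(Class II | x) = 0.00238118 / 0.131706 ≈ 0.0181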